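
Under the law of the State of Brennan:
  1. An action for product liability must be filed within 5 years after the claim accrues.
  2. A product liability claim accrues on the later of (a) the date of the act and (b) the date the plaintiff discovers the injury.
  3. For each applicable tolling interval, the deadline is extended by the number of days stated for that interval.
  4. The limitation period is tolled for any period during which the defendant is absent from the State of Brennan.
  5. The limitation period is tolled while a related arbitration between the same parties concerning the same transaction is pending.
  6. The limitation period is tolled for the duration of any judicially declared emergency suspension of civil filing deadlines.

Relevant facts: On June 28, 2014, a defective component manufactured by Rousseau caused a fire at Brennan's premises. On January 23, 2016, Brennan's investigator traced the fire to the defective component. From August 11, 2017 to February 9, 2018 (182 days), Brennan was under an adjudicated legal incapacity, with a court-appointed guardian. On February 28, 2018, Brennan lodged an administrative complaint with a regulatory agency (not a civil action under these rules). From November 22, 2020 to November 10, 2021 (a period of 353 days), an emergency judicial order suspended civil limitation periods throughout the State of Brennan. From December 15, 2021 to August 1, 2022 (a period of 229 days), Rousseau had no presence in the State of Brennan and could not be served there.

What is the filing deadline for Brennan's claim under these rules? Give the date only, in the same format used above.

August 28, 2022

Taking the later of the act (June 28, 2014) and discovery (January 23, 2016), the claim accrued on January 23, 2016.
The untolled deadline — 5 years after January 23, 2016 — is January 23, 2021.
The period was tolled for 353 days by the emergency suspension of filing deadlines (November 22, 2020 to November 10, 2021), pushing the deadline to January 11, 2022.
The period was tolled for 229 days by the defendant's absence from the jurisdiction (December 15, 2021 to August 1, 2022), pushing the deadline to August 28, 2022.
Although the plaintiff's incapacity ran from August 11, 2017 to February 9, 2018, the stated rules do not make that a tolling event, so it is disregarded.
The other events in the timeline have no effect on the limitation period under the stated rules.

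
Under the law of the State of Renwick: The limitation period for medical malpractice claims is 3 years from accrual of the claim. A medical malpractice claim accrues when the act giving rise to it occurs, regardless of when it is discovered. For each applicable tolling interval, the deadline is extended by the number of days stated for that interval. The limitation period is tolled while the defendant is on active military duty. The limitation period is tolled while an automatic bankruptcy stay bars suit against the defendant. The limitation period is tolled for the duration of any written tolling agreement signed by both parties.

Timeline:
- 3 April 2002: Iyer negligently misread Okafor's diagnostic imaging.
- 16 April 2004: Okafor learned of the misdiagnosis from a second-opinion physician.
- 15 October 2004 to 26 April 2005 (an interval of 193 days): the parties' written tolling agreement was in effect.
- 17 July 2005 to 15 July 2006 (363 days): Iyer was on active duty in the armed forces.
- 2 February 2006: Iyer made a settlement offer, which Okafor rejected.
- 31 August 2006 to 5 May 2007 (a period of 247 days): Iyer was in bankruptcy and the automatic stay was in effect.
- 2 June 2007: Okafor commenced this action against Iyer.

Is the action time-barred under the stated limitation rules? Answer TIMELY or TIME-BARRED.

TIMELY

Accrual is governed by the date of the act, so the period began to run on 3 April 2002; the later discovery on 16 April 2004 is irrelevant under the stated rule.
Adding the 3 years base period to 3 April 2002 gives a deadline of 3 April 2005, before any tolling.
The period was tolled for 193 days by the written tolling agreement (15 October 2004 to 26 April 2005), pushing the deadline to 13 October 2005.
The period was tolled for 363 days by the defendant's active military service (17 July 2005 to 15 July 2006), pushing the deadline to 11 October 2006.
The period was tolled for 247 days by the automatic bankruptcy stay (31 August 2006 to 5 May 2007), pushing the deadline to 15 June 2007.
The other events in the timeline have no effect on the limitation period under the stated rules.
The 2 June 2007 filing precedes the 15 June 2007 deadline; the claim is timely.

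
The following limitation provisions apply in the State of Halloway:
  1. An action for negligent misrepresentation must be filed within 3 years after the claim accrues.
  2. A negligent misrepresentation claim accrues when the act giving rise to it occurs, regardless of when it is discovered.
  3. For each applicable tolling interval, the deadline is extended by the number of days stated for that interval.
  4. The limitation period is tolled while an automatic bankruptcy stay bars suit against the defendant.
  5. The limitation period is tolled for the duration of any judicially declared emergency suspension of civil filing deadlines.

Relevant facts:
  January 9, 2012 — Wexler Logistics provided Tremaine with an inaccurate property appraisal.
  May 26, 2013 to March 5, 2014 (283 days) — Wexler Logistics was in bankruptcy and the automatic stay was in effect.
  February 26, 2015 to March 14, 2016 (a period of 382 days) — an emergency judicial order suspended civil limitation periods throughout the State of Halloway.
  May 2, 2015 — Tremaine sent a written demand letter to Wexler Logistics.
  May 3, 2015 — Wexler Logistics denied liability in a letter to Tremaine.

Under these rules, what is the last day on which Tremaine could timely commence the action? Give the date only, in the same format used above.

The limitation period began to run on January 9, 2012.
The untolled deadline — 3 years after January 9, 2012 — is January 9, 2015.
Because the automatic bankruptcy stay ran from May 26, 2013 to March 5, 2014, the deadline is extended by 283 days to October 19, 2015.
The period was tolled for 382 days by the emergency suspension of filing deadlines (February 26, 2015 to March 14, 2016), pushing the deadline to November 4, 2016.
Nothing else in the chronology tolls or restarts the period.

November 4, 2016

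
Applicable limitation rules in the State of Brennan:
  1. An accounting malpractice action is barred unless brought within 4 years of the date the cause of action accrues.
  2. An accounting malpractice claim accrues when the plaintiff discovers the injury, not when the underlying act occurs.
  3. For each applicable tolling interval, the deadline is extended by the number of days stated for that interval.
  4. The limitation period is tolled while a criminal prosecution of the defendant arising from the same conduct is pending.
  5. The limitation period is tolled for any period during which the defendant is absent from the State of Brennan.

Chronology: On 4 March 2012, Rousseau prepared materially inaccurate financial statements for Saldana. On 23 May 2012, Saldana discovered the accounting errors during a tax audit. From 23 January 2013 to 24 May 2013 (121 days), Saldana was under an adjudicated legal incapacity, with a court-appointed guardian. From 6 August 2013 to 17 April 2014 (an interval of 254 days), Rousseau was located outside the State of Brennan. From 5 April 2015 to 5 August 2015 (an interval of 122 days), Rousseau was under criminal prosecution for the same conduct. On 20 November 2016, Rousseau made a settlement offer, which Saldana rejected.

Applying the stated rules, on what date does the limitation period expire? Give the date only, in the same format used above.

3 June 2017

The claim did not accrue until Saldana discovered the injury on 23 May 2012; the 4 March 2012 act date does not start the clock under the stated rule.
The untolled deadline — 4 years after 23 May 2012 — is 23 May 2016.
Because the defendant's absence from the jurisdiction ran from 6 August 2013 to 17 April 2014, the deadline is extended by 254 days to 1 February 2017.
The period was tolled for 122 days by the pending criminal prosecution (5 April 2015 to 5 August 2015), pushing the deadline to 3 June 2017.
Although the plaintiff's incapacity ran from 23 January 2013 to 24 May 2013, the stated rules do not make that a tolling event, so it is disregarded.
Nothing else in the chronology tolls or restarts the period.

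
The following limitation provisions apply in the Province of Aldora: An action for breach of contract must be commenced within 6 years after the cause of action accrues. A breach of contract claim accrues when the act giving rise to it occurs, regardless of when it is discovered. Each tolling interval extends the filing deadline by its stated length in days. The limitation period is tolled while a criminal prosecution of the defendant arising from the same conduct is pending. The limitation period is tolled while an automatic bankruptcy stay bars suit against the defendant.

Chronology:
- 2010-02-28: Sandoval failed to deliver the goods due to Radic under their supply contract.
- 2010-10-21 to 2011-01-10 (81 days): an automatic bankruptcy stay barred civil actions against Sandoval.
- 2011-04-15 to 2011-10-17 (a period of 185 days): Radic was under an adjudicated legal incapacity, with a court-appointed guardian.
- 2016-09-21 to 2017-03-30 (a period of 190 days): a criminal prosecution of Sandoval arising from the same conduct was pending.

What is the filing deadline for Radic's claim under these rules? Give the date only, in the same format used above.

2016-05-19

The limitation period began to run on 2010-02-28.
6 years from 2010-02-28 is 2016-02-28.
The period was tolled for 81 days by the automatic bankruptcy stay (2010-10-21 to 2011-01-10), pushing the deadline to 2016-05-19.
The pending criminal prosecution starting 2016-09-21 came too late — the period had run on 2016-05-19 — and so does not extend the deadline.
The plaintiff's legal incapacity from 2011-04-15 to 2011-10-17 does not toll the period, because no stated rule makes the plaintiff's incapacity a tolling event.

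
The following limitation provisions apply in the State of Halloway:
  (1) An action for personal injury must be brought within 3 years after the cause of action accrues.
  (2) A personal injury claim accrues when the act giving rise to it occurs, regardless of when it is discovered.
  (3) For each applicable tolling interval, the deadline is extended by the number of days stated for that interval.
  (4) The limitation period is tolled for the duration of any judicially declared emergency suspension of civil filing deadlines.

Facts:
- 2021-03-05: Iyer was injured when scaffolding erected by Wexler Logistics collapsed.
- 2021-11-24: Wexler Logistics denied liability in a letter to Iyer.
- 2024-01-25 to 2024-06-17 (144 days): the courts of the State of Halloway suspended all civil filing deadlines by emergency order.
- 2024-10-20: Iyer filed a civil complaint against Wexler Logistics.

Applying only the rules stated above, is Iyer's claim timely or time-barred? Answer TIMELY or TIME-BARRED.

TIME-BARRED

The limitation period began to run on 2021-03-05.
The untolled deadline — 3 years after 2021-03-05 — is 2024-03-05.
The emergency suspension of filing deadlines from 2024-01-25 to 2024-06-17 tolled the period for 144 days, extending the deadline to 2024-07-27.
The other events in the timeline have no effect on the limitation period under the stated rules.
The 2024-10-20 filing falls after the 2024-07-27 deadline; the claim is time-barred.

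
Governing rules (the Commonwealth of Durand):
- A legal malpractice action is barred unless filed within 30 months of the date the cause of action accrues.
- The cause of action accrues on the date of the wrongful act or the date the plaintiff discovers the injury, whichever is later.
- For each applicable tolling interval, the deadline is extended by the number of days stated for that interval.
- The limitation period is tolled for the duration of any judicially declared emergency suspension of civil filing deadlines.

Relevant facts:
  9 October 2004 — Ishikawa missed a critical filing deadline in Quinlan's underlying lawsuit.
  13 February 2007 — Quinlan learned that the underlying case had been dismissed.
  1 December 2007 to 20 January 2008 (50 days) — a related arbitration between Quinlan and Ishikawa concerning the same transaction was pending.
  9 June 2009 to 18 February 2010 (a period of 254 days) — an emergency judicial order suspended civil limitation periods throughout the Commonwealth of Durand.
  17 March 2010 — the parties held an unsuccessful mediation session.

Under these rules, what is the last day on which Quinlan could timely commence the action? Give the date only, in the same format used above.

The claim accrued on 13 February 2007 — the later of the 9 October 2004 act and the 13 February 2007 discovery.
The untolled deadline — 30 months after 13 February 2007 — is 13 August 2009.
The period was tolled for 254 days by the emergency suspension of filing deadlines (9 June 2009 to 18 February 2010), pushing the deadline to 24 April 2010.
No stated provision tolls the period for a pending arbitration, so the interval from 1 December 2007 to 20 January 2008 has no effect on the deadline.
None of the other events listed affects the running of the period under the stated rules.

24 April 2010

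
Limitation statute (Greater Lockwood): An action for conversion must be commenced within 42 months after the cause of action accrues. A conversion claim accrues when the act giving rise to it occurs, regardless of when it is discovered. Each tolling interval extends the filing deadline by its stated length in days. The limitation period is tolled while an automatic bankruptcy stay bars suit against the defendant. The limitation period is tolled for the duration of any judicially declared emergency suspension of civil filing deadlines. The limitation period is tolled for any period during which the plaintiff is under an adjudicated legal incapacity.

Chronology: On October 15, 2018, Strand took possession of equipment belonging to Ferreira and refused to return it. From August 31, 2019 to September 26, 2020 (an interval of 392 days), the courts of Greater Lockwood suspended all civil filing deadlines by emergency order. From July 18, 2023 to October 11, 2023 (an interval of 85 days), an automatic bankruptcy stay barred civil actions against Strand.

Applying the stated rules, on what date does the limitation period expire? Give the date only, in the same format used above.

May 12, 2023

The limitation period began to run on October 15, 2018.
The untolled deadline — 42 months after October 15, 2018 — is April 15, 2022.
Because the emergency suspension of filing deadlines ran from August 31, 2019 to September 26, 2020, the deadline is extended by 392 days to May 12, 2023.
The automatic bankruptcy stay from July 18, 2023 to October 11, 2023 began after the period had already run on May 12, 2023, so it has no tolling effect.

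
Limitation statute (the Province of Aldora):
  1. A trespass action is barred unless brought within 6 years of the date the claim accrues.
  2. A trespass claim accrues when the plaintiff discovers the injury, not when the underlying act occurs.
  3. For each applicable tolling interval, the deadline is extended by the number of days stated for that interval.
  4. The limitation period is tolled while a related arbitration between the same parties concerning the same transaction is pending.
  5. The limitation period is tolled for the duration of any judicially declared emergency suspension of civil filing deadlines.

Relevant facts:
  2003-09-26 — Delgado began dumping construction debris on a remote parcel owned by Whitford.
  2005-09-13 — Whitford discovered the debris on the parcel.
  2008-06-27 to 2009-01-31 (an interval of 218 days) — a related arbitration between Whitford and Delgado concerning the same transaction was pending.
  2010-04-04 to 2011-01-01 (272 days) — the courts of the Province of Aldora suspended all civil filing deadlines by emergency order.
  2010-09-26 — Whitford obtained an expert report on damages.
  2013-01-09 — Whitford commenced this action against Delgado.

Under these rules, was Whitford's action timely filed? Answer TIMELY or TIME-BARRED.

TIMELY

Under the discovery rule, the claim accrued on 2005-09-13, when Whitford discovered the injury — not on the 2003-09-26 date of the underlying act.
The untolled deadline — 6 years after 2005-09-13 — is 2011-09-13.
The period was tolled for 218 days by the pending related arbitration (2008-06-27 to 2009-01-31), pushing the deadline to 2012-04-18.
Because the emergency suspension of filing deadlines ran from 2010-04-04 to 2011-01-01, the deadline is extended by 272 days to 2013-01-15.
Nothing else in the chronology tolls or restarts the period.
Filing on 2013-01-09 beat the 2013-01-15 deadline — the action is timely.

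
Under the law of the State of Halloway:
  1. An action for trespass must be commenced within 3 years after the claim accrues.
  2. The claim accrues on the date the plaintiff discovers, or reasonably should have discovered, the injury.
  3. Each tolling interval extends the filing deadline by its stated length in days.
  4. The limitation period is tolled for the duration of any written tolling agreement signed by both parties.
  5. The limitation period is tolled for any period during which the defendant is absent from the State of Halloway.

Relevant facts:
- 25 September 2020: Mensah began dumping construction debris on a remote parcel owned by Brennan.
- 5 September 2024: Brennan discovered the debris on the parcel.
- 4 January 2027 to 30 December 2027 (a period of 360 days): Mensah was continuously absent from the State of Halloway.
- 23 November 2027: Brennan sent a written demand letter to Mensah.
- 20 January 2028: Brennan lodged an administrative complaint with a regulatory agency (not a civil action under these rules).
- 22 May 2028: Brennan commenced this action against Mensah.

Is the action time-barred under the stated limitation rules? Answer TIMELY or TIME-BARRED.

TIMELY

Accrual is tied to discovery, so the period began on 5 September 2024 rather than on 25 September 2020 when the act occurred.
3 years from 5 September 2024 is 5 September 2027.
Because the defendant's absence from the jurisdiction ran from 4 January 2027 to 30 December 2027, the deadline is extended by 360 days to 30 August 2028.
The other events in the timeline have no effect on the limitation period under the stated rules.
Brennan filed on 22 May 2028, before the 30 August 2028 deadline, so the action is timely.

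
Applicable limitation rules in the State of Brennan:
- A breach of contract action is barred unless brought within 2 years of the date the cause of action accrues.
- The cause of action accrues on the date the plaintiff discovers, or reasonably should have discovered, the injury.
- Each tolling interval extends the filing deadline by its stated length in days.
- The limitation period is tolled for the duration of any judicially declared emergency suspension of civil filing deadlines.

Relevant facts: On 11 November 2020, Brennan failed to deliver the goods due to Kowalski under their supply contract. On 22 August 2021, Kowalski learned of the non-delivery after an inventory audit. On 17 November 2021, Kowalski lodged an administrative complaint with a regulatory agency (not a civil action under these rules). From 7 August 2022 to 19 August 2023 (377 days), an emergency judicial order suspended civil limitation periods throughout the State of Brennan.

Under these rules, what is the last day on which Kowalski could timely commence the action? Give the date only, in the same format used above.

2 September 2024

The claim did not accrue until Kowalski discovered the injury on 22 August 2021; the 11 November 2020 act date does not start the clock under the stated rule.
The untolled deadline — 2 years after 22 August 2021 — is 22 August 2023.
The emergency suspension of filing deadlines from 7 August 2022 to 19 August 2023 tolled the period for 377 days, extending the deadline to 2 September 2024.
Nothing else in the chronology tolls or restarts the period.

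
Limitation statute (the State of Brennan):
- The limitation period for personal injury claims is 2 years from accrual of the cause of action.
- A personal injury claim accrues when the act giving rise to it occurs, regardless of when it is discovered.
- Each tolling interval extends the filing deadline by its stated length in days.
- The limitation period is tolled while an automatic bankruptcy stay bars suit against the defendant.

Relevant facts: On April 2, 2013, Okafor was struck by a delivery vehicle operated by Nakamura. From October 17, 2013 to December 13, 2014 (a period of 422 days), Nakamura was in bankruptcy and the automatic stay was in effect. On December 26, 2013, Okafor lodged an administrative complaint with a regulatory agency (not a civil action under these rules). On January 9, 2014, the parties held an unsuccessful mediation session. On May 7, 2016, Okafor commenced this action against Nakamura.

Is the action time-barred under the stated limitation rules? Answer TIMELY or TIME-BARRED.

The cause of action accrued on April 2, 2013, the date of the act.
The untolled deadline — 2 years after April 2, 2013 — is April 2, 2015.
The period was tolled for 422 days by the automatic bankruptcy stay (October 17, 2013 to December 13, 2014), pushing the deadline to May 28, 2016.
Nothing else in the chronology tolls or restarts the period.
Filing on May 7, 2016 beat the May 28, 2016 deadline — the action is timely.

TIMELY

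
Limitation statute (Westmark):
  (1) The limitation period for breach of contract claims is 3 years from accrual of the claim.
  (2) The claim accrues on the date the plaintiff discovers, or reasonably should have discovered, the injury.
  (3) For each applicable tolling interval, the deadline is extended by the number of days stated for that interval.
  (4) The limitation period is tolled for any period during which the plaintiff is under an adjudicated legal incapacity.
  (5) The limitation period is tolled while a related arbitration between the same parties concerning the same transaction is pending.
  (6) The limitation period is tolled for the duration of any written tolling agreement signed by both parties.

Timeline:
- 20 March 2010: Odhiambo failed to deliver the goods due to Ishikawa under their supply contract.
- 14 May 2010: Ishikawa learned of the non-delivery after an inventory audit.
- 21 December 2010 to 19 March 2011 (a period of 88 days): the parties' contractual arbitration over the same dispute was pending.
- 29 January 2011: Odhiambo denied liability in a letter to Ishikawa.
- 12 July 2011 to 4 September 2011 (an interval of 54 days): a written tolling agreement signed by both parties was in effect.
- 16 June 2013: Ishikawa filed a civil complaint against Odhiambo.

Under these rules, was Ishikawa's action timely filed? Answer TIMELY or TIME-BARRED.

TIMELY

Under the discovery rule, the claim accrued on 14 May 2010, when Ishikawa discovered the injury — not on the 20 March 2010 date of the underlying act.
Adding the 3 years base period to 14 May 2010 gives a deadline of 14 May 2013, before any tolling.
Because the pending related arbitration ran from 21 December 2010 to 19 March 2011, the deadline is extended by 88 days to 10 August 2013.
The written tolling agreement from 12 July 2011 to 4 September 2011 tolled the period for 54 days, extending the deadline to 3 October 2013.
Nothing else in the chronology tolls or restarts the period.
The 16 June 2013 filing precedes the 3 October 2013 deadline; the claim is timely.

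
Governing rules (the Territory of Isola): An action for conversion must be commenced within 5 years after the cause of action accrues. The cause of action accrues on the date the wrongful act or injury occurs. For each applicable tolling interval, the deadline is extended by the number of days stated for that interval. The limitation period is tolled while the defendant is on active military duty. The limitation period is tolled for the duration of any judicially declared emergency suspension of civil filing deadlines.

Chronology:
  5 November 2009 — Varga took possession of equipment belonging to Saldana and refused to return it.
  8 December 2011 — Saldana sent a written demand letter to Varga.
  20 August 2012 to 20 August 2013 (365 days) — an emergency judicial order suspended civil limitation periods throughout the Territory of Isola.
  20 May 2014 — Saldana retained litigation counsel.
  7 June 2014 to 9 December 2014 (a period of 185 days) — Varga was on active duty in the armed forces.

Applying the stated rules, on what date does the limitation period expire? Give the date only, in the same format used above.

The claim accrued on 5 November 2009, when the wrongful act occurred.
Adding the 5 years base period to 5 November 2009 gives a deadline of 5 November 2014, before any tolling.
Because the emergency suspension of filing deadlines ran from 20 August 2012 to 20 August 2013, the deadline is extended by 365 days to 5 November 2015.
The period was tolled for 185 days by the defendant's active military service (7 June 2014 to 9 December 2014), pushing the deadline to 8 May 2016.
The other events in the timeline have no effect on the limitation period under the stated rules.

8 May 2016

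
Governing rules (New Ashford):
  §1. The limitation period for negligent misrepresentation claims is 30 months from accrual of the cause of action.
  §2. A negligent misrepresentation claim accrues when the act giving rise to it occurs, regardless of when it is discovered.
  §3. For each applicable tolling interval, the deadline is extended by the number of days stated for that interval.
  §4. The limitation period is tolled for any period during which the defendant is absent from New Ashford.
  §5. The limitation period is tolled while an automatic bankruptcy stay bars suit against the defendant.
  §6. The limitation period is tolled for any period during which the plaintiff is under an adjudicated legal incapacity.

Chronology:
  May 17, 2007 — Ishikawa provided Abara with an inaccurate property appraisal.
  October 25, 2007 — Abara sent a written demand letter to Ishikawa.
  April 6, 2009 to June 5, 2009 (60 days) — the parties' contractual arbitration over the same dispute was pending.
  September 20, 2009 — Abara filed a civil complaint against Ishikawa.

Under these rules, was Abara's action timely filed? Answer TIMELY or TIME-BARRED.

TIMELY

The limitation period began to run on May 17, 2007.
The untolled deadline — 30 months after May 17, 2007 — is November 17, 2009.
No stated provision tolls the period for a pending arbitration, so the interval from April 6, 2009 to June 5, 2009 has no effect on the deadline.
Nothing else in the chronology tolls or restarts the period.
Filing on September 20, 2009 beat the November 17, 2009 deadline — the action is timely.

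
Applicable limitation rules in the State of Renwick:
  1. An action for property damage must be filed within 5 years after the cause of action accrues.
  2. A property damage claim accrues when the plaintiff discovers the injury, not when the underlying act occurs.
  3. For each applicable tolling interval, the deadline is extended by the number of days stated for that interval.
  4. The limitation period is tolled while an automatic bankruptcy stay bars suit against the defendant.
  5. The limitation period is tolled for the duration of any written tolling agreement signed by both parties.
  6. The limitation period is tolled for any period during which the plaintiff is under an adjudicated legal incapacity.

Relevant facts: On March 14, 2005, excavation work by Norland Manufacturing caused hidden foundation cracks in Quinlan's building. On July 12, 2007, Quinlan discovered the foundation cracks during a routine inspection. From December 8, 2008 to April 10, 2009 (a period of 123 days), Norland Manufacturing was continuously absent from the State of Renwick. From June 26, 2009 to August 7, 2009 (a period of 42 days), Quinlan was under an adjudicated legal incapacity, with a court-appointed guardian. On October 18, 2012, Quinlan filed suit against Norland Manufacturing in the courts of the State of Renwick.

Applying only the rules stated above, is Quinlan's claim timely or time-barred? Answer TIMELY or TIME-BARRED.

Under the discovery rule, the claim accrued on July 12, 2007, when Quinlan discovered the injury — not on the March 14, 2005 date of the underlying act.
The untolled deadline — 5 years after July 12, 2007 — is July 12, 2012.
Because the plaintiff's legal incapacity ran from June 26, 2009 to August 7, 2009, the deadline is extended by 42 days to August 23, 2012.
The defendant's absence from the jurisdiction from December 8, 2008 to April 10, 2009 does not toll the period, because no stated rule makes the defendant's absence a tolling event.
The October 18, 2012 filing falls after the August 23, 2012 deadline; the claim is time-barred.

TIME-BARRED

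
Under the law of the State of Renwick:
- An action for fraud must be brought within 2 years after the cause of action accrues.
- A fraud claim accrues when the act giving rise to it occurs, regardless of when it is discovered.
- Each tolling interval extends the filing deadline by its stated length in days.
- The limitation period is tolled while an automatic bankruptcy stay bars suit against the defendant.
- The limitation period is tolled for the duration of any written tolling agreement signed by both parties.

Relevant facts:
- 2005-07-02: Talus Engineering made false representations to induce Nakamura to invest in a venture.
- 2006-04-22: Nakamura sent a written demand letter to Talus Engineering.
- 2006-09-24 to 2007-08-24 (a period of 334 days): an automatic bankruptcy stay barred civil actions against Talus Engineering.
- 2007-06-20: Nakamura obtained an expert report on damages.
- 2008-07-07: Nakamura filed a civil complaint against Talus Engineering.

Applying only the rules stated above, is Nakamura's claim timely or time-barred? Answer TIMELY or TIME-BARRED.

TIME-BARRED

The cause of action accrued on 2005-07-02, the date of the act.
2 years from 2005-07-02 is 2007-07-02.
The period was tolled for 334 days by the automatic bankruptcy stay (2006-09-24 to 2007-08-24), pushing the deadline to 2008-05-31.
The other events in the timeline have no effect on the limitation period under the stated rules.
Filing on 2008-07-07 missed the 2008-05-31 deadline — the action is time-barred.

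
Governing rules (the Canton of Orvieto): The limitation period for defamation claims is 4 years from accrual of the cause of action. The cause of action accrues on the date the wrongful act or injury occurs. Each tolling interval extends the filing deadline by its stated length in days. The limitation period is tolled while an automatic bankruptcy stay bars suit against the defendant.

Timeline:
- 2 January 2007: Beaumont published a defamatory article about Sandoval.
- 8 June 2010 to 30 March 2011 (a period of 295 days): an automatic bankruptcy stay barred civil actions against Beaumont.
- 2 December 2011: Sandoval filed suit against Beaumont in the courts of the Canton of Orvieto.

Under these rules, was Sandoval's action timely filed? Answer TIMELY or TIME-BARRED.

TIME-BARRED

The limitation period began to run on 2 January 2007.
4 years from 2 January 2007 is 2 January 2011.
The period was tolled for 295 days by the automatic bankruptcy stay (8 June 2010 to 30 March 2011), pushing the deadline to 24 October 2011.
Sandoval filed on 2 December 2011, after the 24 October 2011 deadline, so the action is time-barred.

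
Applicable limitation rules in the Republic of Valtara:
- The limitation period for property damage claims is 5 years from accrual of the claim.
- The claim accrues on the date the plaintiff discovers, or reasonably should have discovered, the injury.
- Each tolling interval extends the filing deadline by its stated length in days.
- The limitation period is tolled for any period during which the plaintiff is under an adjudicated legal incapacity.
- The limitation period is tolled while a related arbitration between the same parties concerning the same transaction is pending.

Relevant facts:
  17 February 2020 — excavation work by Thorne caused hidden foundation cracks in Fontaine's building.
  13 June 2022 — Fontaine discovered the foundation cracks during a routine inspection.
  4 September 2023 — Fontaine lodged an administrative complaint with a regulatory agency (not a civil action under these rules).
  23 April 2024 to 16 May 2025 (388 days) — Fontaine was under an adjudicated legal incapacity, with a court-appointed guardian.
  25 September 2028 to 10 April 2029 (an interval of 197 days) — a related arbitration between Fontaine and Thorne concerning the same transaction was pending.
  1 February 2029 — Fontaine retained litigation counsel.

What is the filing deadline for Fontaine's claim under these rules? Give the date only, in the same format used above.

Accrual is tied to discovery, so the period began on 13 June 2022 rather than on 17 February 2020 when the act occurred.
5 years from 13 June 2022 is 13 June 2027.
The period was tolled for 388 days by the plaintiff's legal incapacity (23 April 2024 to 16 May 2025), pushing the deadline to 5 July 2028.
The pending related arbitration starting 25 September 2028 came too late — the period had run on 5 July 2028 — and so does not extend the deadline.
None of the other events listed affects the running of the period under the stated rules.

5 July 2028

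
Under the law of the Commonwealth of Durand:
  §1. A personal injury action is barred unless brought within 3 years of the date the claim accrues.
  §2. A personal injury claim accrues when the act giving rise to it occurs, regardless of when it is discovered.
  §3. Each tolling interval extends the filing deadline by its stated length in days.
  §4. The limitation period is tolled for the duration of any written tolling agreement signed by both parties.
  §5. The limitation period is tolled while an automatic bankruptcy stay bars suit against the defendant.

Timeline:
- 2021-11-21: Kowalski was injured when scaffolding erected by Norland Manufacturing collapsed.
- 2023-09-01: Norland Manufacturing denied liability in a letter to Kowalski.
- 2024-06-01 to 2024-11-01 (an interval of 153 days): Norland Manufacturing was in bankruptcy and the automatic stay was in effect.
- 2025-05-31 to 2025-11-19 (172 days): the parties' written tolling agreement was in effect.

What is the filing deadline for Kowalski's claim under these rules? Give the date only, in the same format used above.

The claim accrued on 2021-11-21, when the wrongful act occurred.
Adding the 3 years base period to 2021-11-21 gives a deadline of 2024-11-21, before any tolling.
The automatic bankruptcy stay from 2024-06-01 to 2024-11-01 tolled the period for 153 days, extending the deadline to 2025-04-23.
The written tolling agreement starting 2025-05-31 came too late — the period had run on 2025-04-23 — and so does not extend the deadline.
The other events in the timeline have no effect on the limitation period under the stated rules.

2025-04-23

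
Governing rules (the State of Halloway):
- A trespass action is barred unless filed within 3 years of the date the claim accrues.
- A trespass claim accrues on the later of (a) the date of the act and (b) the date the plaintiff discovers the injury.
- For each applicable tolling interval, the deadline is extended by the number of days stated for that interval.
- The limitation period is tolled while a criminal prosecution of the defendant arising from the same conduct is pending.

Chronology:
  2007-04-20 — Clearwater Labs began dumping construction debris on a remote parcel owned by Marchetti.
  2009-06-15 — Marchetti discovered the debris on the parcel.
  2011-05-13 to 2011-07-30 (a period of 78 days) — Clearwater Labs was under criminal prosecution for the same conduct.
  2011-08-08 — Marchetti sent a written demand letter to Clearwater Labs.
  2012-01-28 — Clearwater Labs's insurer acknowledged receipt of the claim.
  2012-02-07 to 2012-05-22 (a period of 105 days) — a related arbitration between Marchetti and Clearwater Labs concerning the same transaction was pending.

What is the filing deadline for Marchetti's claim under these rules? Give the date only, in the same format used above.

Taking the later of the act (2007-04-20) and discovery (2009-06-15), the claim accrued on 2009-06-15.
Adding the 3 years base period to 2009-06-15 gives a deadline of 2012-06-15, before any tolling.
Because the pending criminal prosecution ran from 2011-05-13 to 2011-07-30, the deadline is extended by 78 days to 2012-09-01.
The pending related arbitration from 2012-02-07 to 2012-05-22 does not toll the period, because no stated rule makes a pending arbitration a tolling event.
None of the other events listed affects the running of the period under the stated rules.

2012-09-01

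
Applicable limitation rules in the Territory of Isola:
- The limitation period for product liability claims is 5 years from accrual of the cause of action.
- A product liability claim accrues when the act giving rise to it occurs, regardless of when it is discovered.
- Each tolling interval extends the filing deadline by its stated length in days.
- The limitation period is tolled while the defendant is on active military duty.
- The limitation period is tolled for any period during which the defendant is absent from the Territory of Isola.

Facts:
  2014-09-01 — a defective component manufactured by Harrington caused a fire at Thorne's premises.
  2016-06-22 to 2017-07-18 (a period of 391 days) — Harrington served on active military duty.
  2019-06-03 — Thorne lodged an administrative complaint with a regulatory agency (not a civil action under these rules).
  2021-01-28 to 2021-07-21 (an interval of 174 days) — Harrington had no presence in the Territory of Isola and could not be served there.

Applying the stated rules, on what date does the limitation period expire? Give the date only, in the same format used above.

The claim accrued on 2014-09-01, when the wrongful act occurred.
The untolled deadline — 5 years after 2014-09-01 — is 2019-09-01.
The period was tolled for 391 days by the defendant's active military service (2016-06-22 to 2017-07-18), pushing the deadline to 2020-09-26.
The defendant's absence from the jurisdiction from 2021-01-28 to 2021-07-21 began after the period had already run on 2020-09-26, so it has no tolling effect.
None of the other events listed affects the running of the period under the stated rules.

2020-09-26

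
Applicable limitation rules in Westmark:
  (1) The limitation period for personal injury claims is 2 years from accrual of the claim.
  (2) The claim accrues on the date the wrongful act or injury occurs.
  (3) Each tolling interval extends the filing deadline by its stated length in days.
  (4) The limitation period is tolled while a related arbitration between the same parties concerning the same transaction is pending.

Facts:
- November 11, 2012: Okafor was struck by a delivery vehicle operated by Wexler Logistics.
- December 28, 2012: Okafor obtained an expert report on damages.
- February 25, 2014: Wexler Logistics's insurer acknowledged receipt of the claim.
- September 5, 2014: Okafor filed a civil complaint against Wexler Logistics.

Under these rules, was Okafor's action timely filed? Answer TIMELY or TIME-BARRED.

TIMELY

The claim accrued on November 11, 2012, when the wrongful act occurred.
Adding the 2 years base period to November 11, 2012 gives a deadline of November 11, 2014, before any tolling.
The other events in the timeline have no effect on the limitation period under the stated rules.
Okafor filed on September 5, 2014, before the November 11, 2014 deadline, so the action is timely.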